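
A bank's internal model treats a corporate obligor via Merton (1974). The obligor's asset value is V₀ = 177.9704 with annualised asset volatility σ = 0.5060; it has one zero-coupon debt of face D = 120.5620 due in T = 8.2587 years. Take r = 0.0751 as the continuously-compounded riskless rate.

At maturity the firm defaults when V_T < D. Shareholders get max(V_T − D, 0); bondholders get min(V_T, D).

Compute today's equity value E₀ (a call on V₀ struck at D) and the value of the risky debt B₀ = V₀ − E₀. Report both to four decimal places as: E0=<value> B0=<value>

d₁ = [ln(V₀/D) + (r + σ²/2)T] / (σ√T)
   = [ln(177.9704/120.5620) + (0.0751 + 0.5·0.5060²)·8.2587] / (0.5060·√8.2587)
   = [0.389453 + 1.677491] / 1.454140 = 1.421420
d₂ = d₁ − σ√T = 1.421420 − 1.454140 = -0.032721
N(d₁) = 0.922403,  N(d₂) = 0.486949,  e^(−rT) = 0.537822
E₀ = V₀·N(d₁) − D·e^(−rT)·N(d₂)
   = 177.9704·0.922403 − 120.5620·0.537822·0.486949 = 132.586199
B₀ = V₀ − E₀ = 177.9704 − 132.586199 = 45.384201

E0=132.5862 B0=45.3842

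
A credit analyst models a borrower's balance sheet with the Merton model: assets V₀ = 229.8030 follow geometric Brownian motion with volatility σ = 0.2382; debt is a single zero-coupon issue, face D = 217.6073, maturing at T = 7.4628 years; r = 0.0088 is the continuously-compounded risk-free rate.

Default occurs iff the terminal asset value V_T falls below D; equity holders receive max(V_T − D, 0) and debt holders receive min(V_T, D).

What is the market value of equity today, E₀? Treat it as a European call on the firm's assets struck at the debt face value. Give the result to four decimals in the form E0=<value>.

E0=69.2213

d₁ = [ln(V₀/D) + (r + σ²/2)T] / (σ√T)
   = [ln(229.8030/217.6073) + (0.0088 + 0.5·0.2382²)·7.4628] / (0.2382·√7.4628)
   = [0.054530 + 0.277389] / 0.650718 = 0.510083
d₂ = d₁ − σ√T = 0.510083 − 0.650718 = -0.140635
N(d₁) = 0.695003,  N(d₂) = 0.444079,  e^(−rT) = 0.936437
E₀ = V₀·N(d₁) − D·e^(−rT)·N(d₂)
   = 229.8030·0.695003 − 217.6073·0.936437·0.444079 = 69.221336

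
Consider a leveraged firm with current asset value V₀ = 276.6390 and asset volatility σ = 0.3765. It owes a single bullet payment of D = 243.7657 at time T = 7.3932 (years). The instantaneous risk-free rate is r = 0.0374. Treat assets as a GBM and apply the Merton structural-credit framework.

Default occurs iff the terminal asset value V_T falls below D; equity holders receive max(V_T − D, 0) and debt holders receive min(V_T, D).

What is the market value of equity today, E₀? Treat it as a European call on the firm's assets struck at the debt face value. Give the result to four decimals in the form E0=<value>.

E0=142.3843

d₁ = [ln(V₀/D) + (r + σ²/2)T] / (σ√T)
   = [ln(276.6390/243.7657) + (0.0374 + 0.5·0.3765²)·7.3932] / (0.3765·√7.3932)
   = [0.126506 + 0.800507] / 1.023720 = 0.905534
d₂ = d₁ − σ√T = 0.905534 − 1.023720 = -0.118186
N(d₁) = 0.817409,  N(d₂) = 0.452960,  e^(−rT) = 0.758429
E₀ = V₀·N(d₁) − D·e^(−rT)·N(d₂)
   = 276.6390·0.817409 − 243.7657·0.758429·0.452960 = 142.384293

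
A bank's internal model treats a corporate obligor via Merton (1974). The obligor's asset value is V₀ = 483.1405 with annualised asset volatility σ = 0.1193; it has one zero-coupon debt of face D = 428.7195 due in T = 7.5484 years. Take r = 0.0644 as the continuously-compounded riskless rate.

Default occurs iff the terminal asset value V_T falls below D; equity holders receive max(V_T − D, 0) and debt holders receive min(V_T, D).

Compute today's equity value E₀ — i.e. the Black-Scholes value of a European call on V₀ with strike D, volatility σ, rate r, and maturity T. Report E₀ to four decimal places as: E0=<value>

d₁ = [ln(V₀/D) + (r + σ²/2)T] / (σ√T)
   = [ln(483.1405/428.7195) + (0.0644 + 0.5·0.1193²)·7.5484] / (0.1193·√7.5484)
   = [0.119505 + 0.539833] / 0.327769 = 2.011593
d₂ = d₁ − σ√T = 2.011593 − 0.327769 = 1.683824
N(d₁) = 0.977869,  N(d₂) = 0.953892,  e^(−rT) = 0.615010
E₀ = V₀·N(d₁) − D·e^(−rT)·N(d₂)
   = 483.1405·0.977869 − 428.7195·0.615010·0.953892 = 220.938290

E0=220.9383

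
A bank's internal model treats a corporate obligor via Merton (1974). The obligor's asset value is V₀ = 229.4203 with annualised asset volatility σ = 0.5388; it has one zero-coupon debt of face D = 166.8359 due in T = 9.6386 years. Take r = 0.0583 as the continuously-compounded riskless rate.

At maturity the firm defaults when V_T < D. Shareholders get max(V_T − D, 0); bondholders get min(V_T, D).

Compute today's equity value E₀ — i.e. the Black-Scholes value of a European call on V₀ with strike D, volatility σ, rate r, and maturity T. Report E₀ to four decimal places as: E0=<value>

d₁ = [ln(V₀/D) + (r + σ²/2)T] / (σ√T)
   = [ln(229.4203/166.8359) + (0.0583 + 0.5·0.5388²)·9.6386] / (0.5388·√9.6386)
   = [0.318545 + 1.960999] / 1.672764 = 1.362742
d₂ = d₁ − σ√T = 1.362742 − 1.672764 = -0.310022
N(d₁) = 0.913518,  N(d₂) = 0.378272,  e^(−rT) = 0.570107
E₀ = V₀·N(d₁) − D·e^(−rT)·N(d₂)
   = 229.4203·0.913518 − 166.8359·0.570107·0.378272 = 173.600455

E0=173.6005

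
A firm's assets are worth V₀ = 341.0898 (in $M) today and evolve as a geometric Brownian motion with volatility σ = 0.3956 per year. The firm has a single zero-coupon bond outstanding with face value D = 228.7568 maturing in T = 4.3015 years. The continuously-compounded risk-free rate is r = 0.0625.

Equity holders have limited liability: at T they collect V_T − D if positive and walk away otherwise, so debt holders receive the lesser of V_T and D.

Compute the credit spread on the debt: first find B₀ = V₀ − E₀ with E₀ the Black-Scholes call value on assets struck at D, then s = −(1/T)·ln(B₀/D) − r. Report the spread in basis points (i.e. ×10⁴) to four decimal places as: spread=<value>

spread=317.7356

d₁ = [ln(V₀/D) + (r + σ²/2)T] / (σ√T)
   = [ln(341.0898/228.7568) + (0.0625 + 0.5·0.3956²)·4.3015] / (0.3956·√4.3015)
   = [0.399486 + 0.605435] / 0.820477 = 1.224802
d₂ = d₁ − σ√T = 1.224802 − 0.820477 = 0.404325
N(d₁) = 0.889675,  N(d₂) = 0.657013,  e^(−rT) = 0.764263
E₀ = V₀·N(d₁) − D·e^(−rT)·N(d₂)
   = 341.0898·0.889675 − 228.7568·0.764263·0.657013 = 188.593287
B₀ = V₀ − E₀ = 341.0898 − 188.593287 = 152.496513
spread = −(1/T)·ln(B₀/D) − r = −(1/4.3015)·ln(152.496513/228.7568) − 0.0625 = 0.03177356
in basis points: 0.03177356 × 10⁴ = 317.7356 bp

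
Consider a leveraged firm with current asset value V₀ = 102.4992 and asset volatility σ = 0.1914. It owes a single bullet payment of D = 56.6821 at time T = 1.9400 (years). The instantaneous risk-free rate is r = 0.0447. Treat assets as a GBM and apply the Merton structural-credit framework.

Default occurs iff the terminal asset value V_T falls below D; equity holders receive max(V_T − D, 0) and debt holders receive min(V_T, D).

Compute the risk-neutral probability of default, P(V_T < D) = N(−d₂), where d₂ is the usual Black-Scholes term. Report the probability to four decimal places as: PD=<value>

d₁ = [ln(V₀/D) + (r + σ²/2)T] / (σ√T)
   = [ln(102.4992/56.6821) + (0.0447 + 0.5·0.1914²)·1.9400] / (0.1914·√1.9400)
   = [0.592397 + 0.122253] / 0.266589 = 2.680713
d₂ = d₁ − σ√T = 2.680713 − 0.266589 = 2.414123
risk-neutral PD = N(−d₂) = N(-2.414123) = 0.007887

PD=0.0079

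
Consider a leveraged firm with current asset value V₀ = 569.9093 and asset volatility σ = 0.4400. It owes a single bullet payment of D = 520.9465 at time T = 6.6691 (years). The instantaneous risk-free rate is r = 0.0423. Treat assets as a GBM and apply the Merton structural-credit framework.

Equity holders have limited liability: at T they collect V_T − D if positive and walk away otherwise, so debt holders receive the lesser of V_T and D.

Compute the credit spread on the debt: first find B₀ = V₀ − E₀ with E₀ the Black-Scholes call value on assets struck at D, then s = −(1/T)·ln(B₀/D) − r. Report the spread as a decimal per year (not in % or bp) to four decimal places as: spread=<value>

spread=0.0592

d₁ = [ln(V₀/D) + (r + σ²/2)T] / (σ√T)
   = [ln(569.9093/520.9465) + (0.0423 + 0.5·0.4400²)·6.6691] / (0.4400·√6.6691)
   = [0.089830 + 0.927672] / 1.136282 = 0.895465
d₂ = d₁ − σ√T = 0.895465 − 1.136282 = -0.240817
N(d₁) = 0.814731,  N(d₂) = 0.404848,  e^(−rT) = 0.754196
E₀ = V₀·N(d₁) − D·e^(−rT)·N(d₂)
   = 569.9093·0.814731 − 520.9465·0.754196·0.404848 = 305.259414
B₀ = V₀ − E₀ = 569.9093 − 305.259414 = 264.649886
spread = −(1/T)·ln(B₀/D) − r = −(1/6.6691)·ln(264.649886/520.9465) − 0.0423 = 0.05924887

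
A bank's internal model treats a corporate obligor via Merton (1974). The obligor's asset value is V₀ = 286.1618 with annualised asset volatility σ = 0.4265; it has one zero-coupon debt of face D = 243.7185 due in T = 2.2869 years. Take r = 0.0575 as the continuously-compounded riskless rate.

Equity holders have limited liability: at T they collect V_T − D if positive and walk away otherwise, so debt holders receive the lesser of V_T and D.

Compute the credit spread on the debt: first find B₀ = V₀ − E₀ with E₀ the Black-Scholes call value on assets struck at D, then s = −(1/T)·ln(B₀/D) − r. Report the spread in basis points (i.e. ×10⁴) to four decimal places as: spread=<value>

d₁ = [ln(V₀/D) + (r + σ²/2)T] / (σ√T)
   = [ln(286.1618/243.7185) + (0.0575 + 0.5·0.4265²)·2.2869] / (0.4265·√2.2869)
   = [0.160544 + 0.339493] / 0.644975 = 0.775281
d₂ = d₁ − σ√T = 0.775281 − 0.644975 = 0.130306
N(d₁) = 0.780913,  N(d₂) = 0.551838,  e^(−rT) = 0.876782
E₀ = V₀·N(d₁) − D·e^(−rT)·N(d₂)
   = 286.1618·0.780913 − 243.7185·0.876782·0.551838 = 105.546353
B₀ = V₀ − E₀ = 286.1618 − 105.546353 = 180.615447
spread = −(1/T)·ln(B₀/D) − r = −(1/2.2869)·ln(180.615447/243.7185) − 0.0575 = 0.07352615
in basis points: 0.07352615 × 10⁴ = 735.2615 bp

spread=735.2615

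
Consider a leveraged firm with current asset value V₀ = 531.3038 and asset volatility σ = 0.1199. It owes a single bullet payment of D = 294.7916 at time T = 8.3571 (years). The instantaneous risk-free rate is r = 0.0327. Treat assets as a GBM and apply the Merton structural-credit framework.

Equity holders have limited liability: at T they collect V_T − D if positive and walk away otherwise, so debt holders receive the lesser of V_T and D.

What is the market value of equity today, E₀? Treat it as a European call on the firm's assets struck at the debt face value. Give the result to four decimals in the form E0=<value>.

d₁ = [ln(V₀/D) + (r + σ²/2)T] / (σ√T)
   = [ln(531.3038/294.7916) + (0.0327 + 0.5·0.1199²)·8.3571] / (0.1199·√8.3571)
   = [0.589065 + 0.333348] / 0.346615 = 2.661207
d₂ = d₁ − σ√T = 2.661207 − 0.346615 = 2.314592
N(d₁) = 0.996107,  N(d₂) = 0.989682,  e^(−rT) = 0.760882
E₀ = V₀·N(d₁) − D·e^(−rT)·N(d₂)
   = 531.3038·0.996107 − 294.7916·0.760882·0.989682 = 307.248084

E0=307.2481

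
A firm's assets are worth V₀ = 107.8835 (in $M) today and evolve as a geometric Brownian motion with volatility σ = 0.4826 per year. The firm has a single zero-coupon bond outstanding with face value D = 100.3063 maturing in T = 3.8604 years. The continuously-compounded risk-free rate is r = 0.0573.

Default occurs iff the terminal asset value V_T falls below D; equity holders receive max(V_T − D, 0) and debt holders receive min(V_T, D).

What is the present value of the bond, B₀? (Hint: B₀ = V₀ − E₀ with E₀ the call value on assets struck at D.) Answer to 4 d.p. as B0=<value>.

B0=58.3160

d₁ = [ln(V₀/D) + (r + σ²/2)T] / (σ√T)
   = [ln(107.8835/100.3063) + (0.0573 + 0.5·0.4826²)·3.8604] / (0.4826·√3.8604)
   = [0.072823 + 0.670750] / 0.948208 = 0.784188
d₂ = d₁ − σ√T = 0.784188 − 0.948208 = -0.164020
N(d₁) = 0.783535,  N(d₂) = 0.434858,  e^(−rT) = 0.801556
E₀ = V₀·N(d₁) − D·e^(−rT)·N(d₂)
   = 107.8835·0.783535 − 100.3063·0.801556·0.434858 = 49.567471
B₀ = V₀ − E₀ = 107.8835 − 49.567471 = 58.316029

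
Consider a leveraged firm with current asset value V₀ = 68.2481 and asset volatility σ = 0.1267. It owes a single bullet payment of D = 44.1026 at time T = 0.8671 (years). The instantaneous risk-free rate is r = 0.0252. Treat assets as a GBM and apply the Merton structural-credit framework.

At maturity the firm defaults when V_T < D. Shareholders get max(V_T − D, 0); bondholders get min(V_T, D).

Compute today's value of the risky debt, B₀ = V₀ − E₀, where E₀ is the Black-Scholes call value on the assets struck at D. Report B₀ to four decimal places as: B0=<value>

d₁ = [ln(V₀/D) + (r + σ²/2)T] / (σ√T)
   = [ln(68.2481/44.1026) + (0.0252 + 0.5·0.1267²)·0.8671] / (0.1267·√0.8671)
   = [0.436631 + 0.028811] / 0.117981 = 3.945063
d₂ = d₁ − σ√T = 3.945063 − 0.117981 = 3.827082
N(d₁) = 0.999960,  N(d₂) = 0.999935,  e^(−rT) = 0.978386
E₀ = V₀·N(d₁) − D·e^(−rT)·N(d₂)
   = 68.2481·0.999960 − 44.1026·0.978386·0.999935 = 25.098805
B₀ = V₀ − E₀ = 68.2481 − 25.098805 = 43.149295

B0=43.1493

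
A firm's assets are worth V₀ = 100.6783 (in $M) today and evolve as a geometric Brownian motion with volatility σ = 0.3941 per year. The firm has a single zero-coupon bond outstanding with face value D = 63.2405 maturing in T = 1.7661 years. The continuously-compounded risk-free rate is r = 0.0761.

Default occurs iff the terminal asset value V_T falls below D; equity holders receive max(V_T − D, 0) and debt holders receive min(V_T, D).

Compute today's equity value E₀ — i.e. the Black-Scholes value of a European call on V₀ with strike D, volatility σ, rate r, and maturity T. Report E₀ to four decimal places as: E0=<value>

d₁ = [ln(V₀/D) + (r + σ²/2)T] / (σ√T)
   = [ln(100.6783/63.2405) + (0.0761 + 0.5·0.3941²)·1.7661] / (0.3941·√1.7661)
   = [0.464985 + 0.271551] / 0.523738 = 1.406307
d₂ = d₁ − σ√T = 1.406307 − 0.523738 = 0.882569
N(d₁) = 0.920183,  N(d₂) = 0.811265,  e^(−rT) = 0.874240
E₀ = V₀·N(d₁) − D·e^(−rT)·N(d₂)
   = 100.6783·0.920183 − 63.2405·0.874240·0.811265 = 47.789771

E0=47.7898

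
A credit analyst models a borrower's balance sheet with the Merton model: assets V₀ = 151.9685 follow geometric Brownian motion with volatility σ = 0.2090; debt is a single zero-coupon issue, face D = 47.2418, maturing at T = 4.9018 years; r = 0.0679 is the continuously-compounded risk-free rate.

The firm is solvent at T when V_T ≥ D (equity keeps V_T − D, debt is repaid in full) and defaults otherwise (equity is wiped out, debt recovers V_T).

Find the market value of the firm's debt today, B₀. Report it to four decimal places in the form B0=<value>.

d₁ = [ln(V₀/D) + (r + σ²/2)T] / (σ√T)
   = [ln(151.9685/47.2418) + (0.0679 + 0.5·0.2090²)·4.9018] / (0.2090·√4.9018)
   = [1.168394 + 0.439890] / 0.462726 = 3.475671
d₂ = d₁ − σ√T = 3.475671 − 0.462726 = 3.012945
N(d₁) = 0.999745,  N(d₂) = 0.998706,  e^(−rT) = 0.716890
E₀ = V₀·N(d₁) − D·e^(−rT)·N(d₂)
   = 151.9685·0.999745 − 47.2418·0.716890·0.998706 = 118.106396
B₀ = V₀ − E₀ = 151.9685 − 118.106396 = 33.862104

B0=33.8621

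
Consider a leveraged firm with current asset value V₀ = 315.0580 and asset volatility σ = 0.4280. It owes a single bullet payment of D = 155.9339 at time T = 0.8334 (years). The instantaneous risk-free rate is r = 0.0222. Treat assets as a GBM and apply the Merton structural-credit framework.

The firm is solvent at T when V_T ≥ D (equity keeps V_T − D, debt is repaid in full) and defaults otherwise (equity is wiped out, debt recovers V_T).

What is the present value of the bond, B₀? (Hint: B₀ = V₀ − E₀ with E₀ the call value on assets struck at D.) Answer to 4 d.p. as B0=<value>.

d₁ = [ln(V₀/D) + (r + σ²/2)T] / (σ√T)
   = [ln(315.0580/155.9339) + (0.0222 + 0.5·0.4280²)·0.8334] / (0.4280·√0.8334)
   = [0.703325 + 0.094834] / 0.390724 = 2.042767
d₂ = d₁ − σ√T = 2.042767 − 0.390724 = 1.652042
N(d₁) = 0.979462,  N(d₂) = 0.950737,  e^(−rT) = 0.981669
E₀ = V₀·N(d₁) − D·e^(−rT)·N(d₂)
   = 315.0580·0.979462 − 155.9339·0.981669·0.950737 = 163.052943
B₀ = V₀ − E₀ = 315.0580 − 163.052943 = 152.005057

B0=152.0051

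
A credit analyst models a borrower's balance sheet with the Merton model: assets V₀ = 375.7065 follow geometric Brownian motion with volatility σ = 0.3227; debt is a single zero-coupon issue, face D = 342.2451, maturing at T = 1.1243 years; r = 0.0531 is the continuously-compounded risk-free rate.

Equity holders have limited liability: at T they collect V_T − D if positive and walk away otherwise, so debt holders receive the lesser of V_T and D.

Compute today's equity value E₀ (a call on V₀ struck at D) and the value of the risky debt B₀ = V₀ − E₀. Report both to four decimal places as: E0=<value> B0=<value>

d₁ = [ln(V₀/D) + (r + σ²/2)T] / (σ√T)
   = [ln(375.7065/342.2451) + (0.0531 + 0.5·0.3227²)·1.1243] / (0.3227·√1.1243)
   = [0.093281 + 0.118240] / 0.342169 = 0.618178
d₂ = d₁ − σ√T = 0.618178 − 0.342169 = 0.276010
N(d₁) = 0.731771,  N(d₂) = 0.608730,  e^(−rT) = 0.942047
E₀ = V₀·N(d₁) − D·e^(−rT)·N(d₂)
   = 375.7065·0.731771 − 342.2451·0.942047·0.608730 = 78.670061
B₀ = V₀ − E₀ = 375.7065 − 78.670061 = 297.036439

E0=78.6701 B0=297.0364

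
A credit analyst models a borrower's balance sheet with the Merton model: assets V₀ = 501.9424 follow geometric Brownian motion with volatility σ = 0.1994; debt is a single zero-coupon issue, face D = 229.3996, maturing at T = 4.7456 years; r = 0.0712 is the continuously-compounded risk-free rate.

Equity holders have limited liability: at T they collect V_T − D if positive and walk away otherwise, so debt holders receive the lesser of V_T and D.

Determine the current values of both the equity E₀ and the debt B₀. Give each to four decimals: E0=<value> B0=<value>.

d₁ = [ln(V₀/D) + (r + σ²/2)T] / (σ√T)
   = [ln(501.9424/229.3996) + (0.0712 + 0.5·0.1994²)·4.7456] / (0.1994·√4.7456)
   = [0.783020 + 0.432230] / 0.434381 = 2.797660
d₂ = d₁ − σ√T = 2.797660 − 0.434381 = 2.363279
N(d₁) = 0.997426,  N(d₂) = 0.990943,  e^(−rT) = 0.713276
E₀ = V₀·N(d₁) − D·e^(−rT)·N(d₂)
   = 501.9424·0.997426 − 229.3996·0.713276·0.990943 = 338.507252
B₀ = V₀ − E₀ = 501.9424 − 338.507252 = 163.435148

E0=338.5073 B0=163.4351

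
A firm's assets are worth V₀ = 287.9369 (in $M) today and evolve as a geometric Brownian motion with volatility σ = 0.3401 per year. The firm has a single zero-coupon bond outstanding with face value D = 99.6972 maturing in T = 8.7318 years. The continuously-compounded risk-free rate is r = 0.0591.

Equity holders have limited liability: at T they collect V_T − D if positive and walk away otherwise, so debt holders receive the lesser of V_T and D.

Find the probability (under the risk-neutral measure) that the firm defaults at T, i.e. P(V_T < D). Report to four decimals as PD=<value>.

PD=0.1431

d₁ = [ln(V₀/D) + (r + σ²/2)T] / (σ√T)
   = [ln(287.9369/99.6972) + (0.0591 + 0.5·0.3401²)·8.7318] / (0.3401·√8.7318)
   = [1.060604 + 1.021044] / 1.004983 = 2.071328
d₂ = d₁ − σ√T = 2.071328 − 1.004983 = 1.066345
risk-neutral PD = N(−d₂) = N(-1.066345) = 0.143134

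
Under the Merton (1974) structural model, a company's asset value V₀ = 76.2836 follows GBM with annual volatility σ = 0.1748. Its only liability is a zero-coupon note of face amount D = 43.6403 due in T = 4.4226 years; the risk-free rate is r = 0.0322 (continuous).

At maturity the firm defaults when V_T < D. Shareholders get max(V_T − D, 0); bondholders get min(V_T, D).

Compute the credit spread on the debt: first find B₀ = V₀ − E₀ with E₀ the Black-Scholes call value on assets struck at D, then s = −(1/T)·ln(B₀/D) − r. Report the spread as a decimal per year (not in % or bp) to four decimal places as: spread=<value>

spread=0.0013

d₁ = [ln(V₀/D) + (r + σ²/2)T] / (σ√T)
   = [ln(76.2836/43.6403) + (0.0322 + 0.5·0.1748²)·4.4226] / (0.1748·√4.4226)
   = [0.558477 + 0.209974] / 0.367604 = 2.090431
d₂ = d₁ − σ√T = 2.090431 − 0.367604 = 1.722827
N(d₁) = 0.981710,  N(d₂) = 0.957540,  e^(−rT) = 0.867268
E₀ = V₀·N(d₁) − D·e^(−rT)·N(d₂)
   = 76.2836·0.981710 − 43.6403·0.867268·0.957540 = 38.647605
B₀ = V₀ − E₀ = 76.2836 − 38.647605 = 37.635995
spread = −(1/T)·ln(B₀/D) − r = −(1/4.4226)·ln(37.635995/43.6403) − 0.0322 = 0.00126903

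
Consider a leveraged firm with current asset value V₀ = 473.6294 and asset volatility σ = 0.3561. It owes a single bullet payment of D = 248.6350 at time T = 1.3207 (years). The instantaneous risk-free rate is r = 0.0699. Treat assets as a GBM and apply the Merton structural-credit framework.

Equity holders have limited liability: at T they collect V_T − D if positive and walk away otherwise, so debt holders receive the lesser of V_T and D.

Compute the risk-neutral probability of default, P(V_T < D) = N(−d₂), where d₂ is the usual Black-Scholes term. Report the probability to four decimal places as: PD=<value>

d₁ = [ln(V₀/D) + (r + σ²/2)T] / (σ√T)
   = [ln(473.6294/248.6350) + (0.0699 + 0.5·0.3561²)·1.3207] / (0.3561·√1.3207)
   = [0.644439 + 0.176054] / 0.409236 = 2.004938
d₂ = d₁ − σ√T = 2.004938 − 0.409236 = 1.595702
risk-neutral PD = N(−d₂) = N(-1.595702) = 0.055278

PD=0.0553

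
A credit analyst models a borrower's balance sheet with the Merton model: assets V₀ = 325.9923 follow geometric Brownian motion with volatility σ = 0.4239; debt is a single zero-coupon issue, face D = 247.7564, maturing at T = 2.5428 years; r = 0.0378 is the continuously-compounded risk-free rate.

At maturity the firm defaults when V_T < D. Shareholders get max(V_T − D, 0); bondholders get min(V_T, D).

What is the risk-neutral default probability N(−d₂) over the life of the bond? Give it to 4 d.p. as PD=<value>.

PD=0.4168

d₁ = [ln(V₀/D) + (r + σ²/2)T] / (σ√T)
   = [ln(325.9923/247.7564) + (0.0378 + 0.5·0.4239²)·2.5428] / (0.4239·√2.5428)
   = [0.274428 + 0.324577] / 0.675958 = 0.886158
d₂ = d₁ − σ√T = 0.886158 − 0.675958 = 0.210200
risk-neutral PD = N(−d₂) = N(-0.210200) = 0.416756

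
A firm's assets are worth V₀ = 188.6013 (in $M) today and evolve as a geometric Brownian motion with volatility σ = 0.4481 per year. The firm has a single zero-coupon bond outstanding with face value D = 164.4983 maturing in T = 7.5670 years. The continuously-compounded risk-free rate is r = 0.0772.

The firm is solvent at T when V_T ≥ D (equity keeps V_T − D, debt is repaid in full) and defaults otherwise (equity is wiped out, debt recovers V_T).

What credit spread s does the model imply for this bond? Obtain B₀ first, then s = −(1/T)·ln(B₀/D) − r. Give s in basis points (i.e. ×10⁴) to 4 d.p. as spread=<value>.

spread=427.5407

d₁ = [ln(V₀/D) + (r + σ²/2)T] / (σ√T)
   = [ln(188.6013/164.4983) + (0.0772 + 0.5·0.4481²)·7.5670] / (0.4481·√7.5670)
   = [0.136735 + 1.343875] / 1.232642 = 1.201168
d₂ = d₁ − σ√T = 1.201168 − 1.232642 = -0.031473
N(d₁) = 0.885157,  N(d₂) = 0.487446,  e^(−rT) = 0.557567
E₀ = V₀·N(d₁) − D·e^(−rT)·N(d₂)
   = 188.6013·0.885157 − 164.4983·0.557567·0.487446 = 122.233780
B₀ = V₀ − E₀ = 188.6013 − 122.233780 = 66.367520
spread = −(1/T)·ln(B₀/D) − r = −(1/7.5670)·ln(66.367520/164.4983) − 0.0772 = 0.04275407
in basis points: 0.04275407 × 10⁴ = 427.5407 bp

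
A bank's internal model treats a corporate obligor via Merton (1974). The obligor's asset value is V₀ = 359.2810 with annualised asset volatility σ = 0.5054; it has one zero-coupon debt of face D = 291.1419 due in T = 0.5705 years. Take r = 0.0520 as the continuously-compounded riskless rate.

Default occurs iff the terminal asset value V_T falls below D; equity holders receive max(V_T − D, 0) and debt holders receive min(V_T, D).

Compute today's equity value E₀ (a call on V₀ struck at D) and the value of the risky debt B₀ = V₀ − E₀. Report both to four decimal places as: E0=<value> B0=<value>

E0=96.0359 B0=263.2451

d₁ = [ln(V₀/D) + (r + σ²/2)T] / (σ√T)
   = [ln(359.2810/291.1419) + (0.0520 + 0.5·0.5054²)·0.5705] / (0.5054·√0.5705)
   = [0.210294 + 0.102527] / 0.381736 = 0.819470
d₂ = d₁ − σ√T = 0.819470 − 0.381736 = 0.437734
N(d₁) = 0.793741,  N(d₂) = 0.669210,  e^(−rT) = 0.970770
E₀ = V₀·N(d₁) − D·e^(−rT)·N(d₂)
   = 359.2810·0.793741 − 291.1419·0.970770·0.669210 = 96.035888
B₀ = V₀ − E₀ = 359.2810 − 96.035888 = 263.245112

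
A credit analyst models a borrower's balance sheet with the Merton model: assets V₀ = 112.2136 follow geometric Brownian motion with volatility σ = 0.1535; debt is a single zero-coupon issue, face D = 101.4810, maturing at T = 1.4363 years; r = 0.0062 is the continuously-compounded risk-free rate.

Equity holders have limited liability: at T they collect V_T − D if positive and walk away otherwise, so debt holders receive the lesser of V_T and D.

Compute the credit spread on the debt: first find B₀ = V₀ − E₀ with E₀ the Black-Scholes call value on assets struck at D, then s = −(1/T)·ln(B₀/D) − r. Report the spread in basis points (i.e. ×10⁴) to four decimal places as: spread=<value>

d₁ = [ln(V₀/D) + (r + σ²/2)T] / (σ√T)
   = [ln(112.2136/101.4810) + (0.0062 + 0.5·0.1535²)·1.4363] / (0.1535·√1.4363)
   = [0.100533 + 0.025826] / 0.183963 = 0.686871
d₂ = d₁ − σ√T = 0.686871 − 0.183963 = 0.502907
N(d₁) = 0.753918,  N(d₂) = 0.692485,  e^(−rT) = 0.991134
E₀ = V₀·N(d₁) − D·e^(−rT)·N(d₂)
   = 112.2136·0.753918 − 101.4810·0.991134·0.692485 = 14.948753
B₀ = V₀ − E₀ = 112.2136 − 14.948753 = 97.264847
spread = −(1/T)·ln(B₀/D) − r = −(1/1.4363)·ln(97.264847/101.4810) − 0.0062 = 0.02334393
in basis points: 0.02334393 × 10⁴ = 233.4393 bp

spread=233.4393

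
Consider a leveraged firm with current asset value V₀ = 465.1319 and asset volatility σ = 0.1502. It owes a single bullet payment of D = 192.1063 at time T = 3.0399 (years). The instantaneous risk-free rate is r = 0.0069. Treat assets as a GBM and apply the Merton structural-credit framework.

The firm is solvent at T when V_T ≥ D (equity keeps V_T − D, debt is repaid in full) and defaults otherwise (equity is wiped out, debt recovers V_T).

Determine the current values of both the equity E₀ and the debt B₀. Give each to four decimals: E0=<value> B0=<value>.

d₁ = [ln(V₀/D) + (r + σ²/2)T] / (σ√T)
   = [ln(465.1319/192.1063) + (0.0069 + 0.5·0.1502²)·3.0399] / (0.1502·√3.0399)
   = [0.884272 + 0.055265] / 0.261878 = 3.587687
d₂ = d₁ − σ√T = 3.587687 − 0.261878 = 3.325809
N(d₁) = 0.999833,  N(d₂) = 0.999559,  e^(−rT) = 0.979243
E₀ = V₀·N(d₁) − D·e^(−rT)·N(d₂)
   = 465.1319·0.999833 − 192.1063·0.979243·0.999559 = 277.018459
B₀ = V₀ − E₀ = 465.1319 − 277.018459 = 188.113441

E0=277.0185 B0=188.1134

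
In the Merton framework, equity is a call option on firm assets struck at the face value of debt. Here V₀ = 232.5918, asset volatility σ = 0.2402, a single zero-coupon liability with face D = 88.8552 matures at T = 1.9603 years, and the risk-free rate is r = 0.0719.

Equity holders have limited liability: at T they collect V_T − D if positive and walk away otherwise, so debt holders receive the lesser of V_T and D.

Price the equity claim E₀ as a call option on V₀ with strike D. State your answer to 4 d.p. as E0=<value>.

E0=155.4239

d₁ = [ln(V₀/D) + (r + σ²/2)T] / (σ√T)
   = [ln(232.5918/88.8552) + (0.0719 + 0.5·0.2402²)·1.9603] / (0.2402·√1.9603)
   = [0.962277 + 0.197496] / 0.336306 = 3.448568
d₂ = d₁ − σ√T = 3.448568 − 0.336306 = 3.112262
N(d₁) = 0.999718,  N(d₂) = 0.999072,  e^(−rT) = 0.868537
E₀ = V₀·N(d₁) − D·e^(−rT)·N(d₂)
   = 232.5918·0.999718 − 88.8552·0.868537·0.999072 = 155.423908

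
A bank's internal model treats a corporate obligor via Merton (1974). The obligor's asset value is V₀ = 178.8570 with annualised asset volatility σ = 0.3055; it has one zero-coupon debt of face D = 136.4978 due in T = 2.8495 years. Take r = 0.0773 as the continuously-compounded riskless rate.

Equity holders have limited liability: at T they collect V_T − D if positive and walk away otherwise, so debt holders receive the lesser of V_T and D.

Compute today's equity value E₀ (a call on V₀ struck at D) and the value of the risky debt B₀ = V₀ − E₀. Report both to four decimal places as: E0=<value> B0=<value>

d₁ = [ln(V₀/D) + (r + σ²/2)T] / (σ√T)
   = [ln(178.8570/136.4978) + (0.0773 + 0.5·0.3055²)·2.8495] / (0.3055·√2.8495)
   = [0.270278 + 0.353239] / 0.515698 = 1.209073
d₂ = d₁ − σ√T = 1.209073 − 0.515698 = 0.693375
N(d₁) = 0.886683,  N(d₂) = 0.755963,  e^(−rT) = 0.802305
E₀ = V₀·N(d₁) − D·e^(−rT)·N(d₂)
   = 178.8570·0.886683 − 136.4978·0.802305·0.755963 = 75.801724
B₀ = V₀ − E₀ = 178.8570 − 75.801724 = 103.055276

E0=75.8017 B0=103.0553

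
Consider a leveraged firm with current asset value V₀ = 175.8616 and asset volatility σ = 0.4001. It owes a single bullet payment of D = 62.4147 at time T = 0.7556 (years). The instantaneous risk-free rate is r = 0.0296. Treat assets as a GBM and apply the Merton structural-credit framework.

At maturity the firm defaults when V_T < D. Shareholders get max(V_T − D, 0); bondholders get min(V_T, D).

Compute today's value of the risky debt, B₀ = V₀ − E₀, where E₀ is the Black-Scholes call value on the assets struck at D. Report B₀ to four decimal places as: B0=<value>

d₁ = [ln(V₀/D) + (r + σ²/2)T] / (σ√T)
   = [ln(175.8616/62.4147) + (0.0296 + 0.5·0.4001²)·0.7556] / (0.4001·√0.7556)
   = [1.035896 + 0.082844] / 0.347788 = 3.216732
d₂ = d₁ − σ√T = 3.216732 − 0.347788 = 2.868944
N(d₁) = 0.999352,  N(d₂) = 0.997941,  e^(−rT) = 0.977882
E₀ = V₀·N(d₁) − D·e^(−rT)·N(d₂)
   = 175.8616·0.999352 − 62.4147·0.977882·0.997941 = 114.839030
B₀ = V₀ − E₀ = 175.8616 − 114.839030 = 61.022570

B0=61.0226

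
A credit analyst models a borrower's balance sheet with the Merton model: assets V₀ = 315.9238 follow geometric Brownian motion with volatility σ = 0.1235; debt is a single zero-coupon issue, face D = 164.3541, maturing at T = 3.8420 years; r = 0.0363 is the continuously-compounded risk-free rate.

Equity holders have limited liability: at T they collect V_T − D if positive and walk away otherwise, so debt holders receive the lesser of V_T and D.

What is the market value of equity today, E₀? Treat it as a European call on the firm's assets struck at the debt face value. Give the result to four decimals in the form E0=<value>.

d₁ = [ln(V₀/D) + (r + σ²/2)T] / (σ√T)
   = [ln(315.9238/164.3541) + (0.0363 + 0.5·0.1235²)·3.8420] / (0.1235·√3.8420)
   = [0.653478 + 0.168764] / 0.242073 = 3.396675
d₂ = d₁ − σ√T = 3.396675 − 0.242073 = 3.154602
N(d₁) = 0.999659,  N(d₂) = 0.999196,  e^(−rT) = 0.869824
E₀ = V₀·N(d₁) − D·e^(−rT)·N(d₂)
   = 315.9238·0.999659 − 164.3541·0.869824·0.999196 = 172.971824

E0=172.9718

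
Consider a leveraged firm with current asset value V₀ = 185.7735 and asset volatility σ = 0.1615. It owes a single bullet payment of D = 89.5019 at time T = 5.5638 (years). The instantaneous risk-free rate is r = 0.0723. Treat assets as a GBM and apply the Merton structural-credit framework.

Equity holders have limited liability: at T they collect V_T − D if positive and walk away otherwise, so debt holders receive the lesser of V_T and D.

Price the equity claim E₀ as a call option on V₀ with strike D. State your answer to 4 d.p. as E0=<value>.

d₁ = [ln(V₀/D) + (r + σ²/2)T] / (σ√T)
   = [ln(185.7735/89.5019) + (0.0723 + 0.5·0.1615²)·5.5638] / (0.1615·√5.5638)
   = [0.730268 + 0.474821] / 0.380941 = 3.163450
d₂ = d₁ − σ√T = 3.163450 − 0.380941 = 2.782508
N(d₁) = 0.999220,  N(d₂) = 0.997303,  e^(−rT) = 0.668805
E₀ = V₀·N(d₁) − D·e^(−rT)·N(d₂)
   = 185.7735·0.999220 − 89.5019·0.668805·0.997303 = 125.930803

E0=125.9308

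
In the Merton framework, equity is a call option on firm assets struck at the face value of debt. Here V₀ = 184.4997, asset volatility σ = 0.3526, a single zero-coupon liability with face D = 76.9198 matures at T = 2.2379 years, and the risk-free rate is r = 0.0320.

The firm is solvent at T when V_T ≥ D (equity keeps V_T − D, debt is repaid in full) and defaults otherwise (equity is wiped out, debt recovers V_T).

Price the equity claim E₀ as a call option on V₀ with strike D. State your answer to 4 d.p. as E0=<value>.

d₁ = [ln(V₀/D) + (r + σ²/2)T] / (σ√T)
   = [ln(184.4997/76.9198) + (0.0320 + 0.5·0.3526²)·2.2379] / (0.3526·√2.2379)
   = [0.874885 + 0.210728] / 0.527476 = 2.058128
d₂ = d₁ − σ√T = 2.058128 − 0.527476 = 1.530652
N(d₁) = 0.980211,  N(d₂) = 0.937072,  e^(−rT) = 0.930891
E₀ = V₀·N(d₁) − D·e^(−rT)·N(d₂)
   = 184.4997·0.980211 − 76.9198·0.930891·0.937072 = 113.750553

E0=113.7506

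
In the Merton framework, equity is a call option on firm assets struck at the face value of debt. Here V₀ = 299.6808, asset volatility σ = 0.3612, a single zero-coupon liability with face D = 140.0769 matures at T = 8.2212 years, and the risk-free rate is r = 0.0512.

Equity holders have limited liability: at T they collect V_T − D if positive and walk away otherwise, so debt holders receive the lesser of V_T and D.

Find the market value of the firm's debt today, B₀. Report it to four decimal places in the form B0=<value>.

B0=81.9959

d₁ = [ln(V₀/D) + (r + σ²/2)T] / (σ√T)
   = [ln(299.6808/140.0769) + (0.0512 + 0.5·0.3612²)·8.2212] / (0.3612·√8.2212)
   = [0.760526 + 0.957217] / 1.035656 = 1.658605
d₂ = d₁ − σ√T = 1.658605 − 1.035656 = 0.622949
N(d₁) = 0.951402,  N(d₂) = 0.733341,  e^(−rT) = 0.656439
E₀ = V₀·N(d₁) − D·e^(−rT)·N(d₂)
   = 299.6808·0.951402 − 140.0769·0.656439·0.733341 = 217.684857
B₀ = V₀ − E₀ = 299.6808 − 217.684857 = 81.995943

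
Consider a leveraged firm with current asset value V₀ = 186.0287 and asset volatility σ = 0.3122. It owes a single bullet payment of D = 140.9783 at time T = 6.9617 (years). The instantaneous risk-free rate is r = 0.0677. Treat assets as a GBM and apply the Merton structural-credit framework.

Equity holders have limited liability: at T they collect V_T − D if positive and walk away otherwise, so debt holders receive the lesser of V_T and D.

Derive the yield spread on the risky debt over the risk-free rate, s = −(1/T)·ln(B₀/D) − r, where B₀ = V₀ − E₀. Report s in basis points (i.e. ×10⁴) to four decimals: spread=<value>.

spread=171.2185

d₁ = [ln(V₀/D) + (r + σ²/2)T] / (σ√T)
   = [ln(186.0287/140.9783) + (0.0677 + 0.5·0.3122²)·6.9617] / (0.3122·√6.9617)
   = [0.277295 + 0.810582] / 0.823741 = 1.320654
d₂ = d₁ − σ√T = 1.320654 − 0.823741 = 0.496913
N(d₁) = 0.906692,  N(d₂) = 0.690375,  e^(−rT) = 0.624186
E₀ = V₀·N(d₁) − D·e^(−rT)·N(d₂)
   = 186.0287·0.906692 − 140.9783·0.624186·0.690375 = 107.919978
B₀ = V₀ − E₀ = 186.0287 − 107.919978 = 78.108722
spread = −(1/T)·ln(B₀/D) − r = −(1/6.9617)·ln(78.108722/140.9783) − 0.0677 = 0.01712185
in basis points: 0.01712185 × 10⁴ = 171.2185 bp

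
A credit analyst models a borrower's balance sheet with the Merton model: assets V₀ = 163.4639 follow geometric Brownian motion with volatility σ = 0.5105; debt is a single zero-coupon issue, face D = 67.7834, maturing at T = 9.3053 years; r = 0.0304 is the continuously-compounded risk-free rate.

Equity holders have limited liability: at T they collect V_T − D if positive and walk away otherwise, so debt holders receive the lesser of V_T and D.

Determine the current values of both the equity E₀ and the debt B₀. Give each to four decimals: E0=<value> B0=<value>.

E0=128.1790 B0=35.2849

d₁ = [ln(V₀/D) + (r + σ²/2)T] / (σ√T)
   = [ln(163.4639/67.7834) + (0.0304 + 0.5·0.5105²)·9.3053] / (0.5105·√9.3053)
   = [0.880275 + 1.495409] / 1.557259 = 1.525555
d₂ = d₁ − σ√T = 1.525555 − 1.557259 = -0.031705
N(d₁) = 0.936440,  N(d₂) = 0.487354,  e^(−rT) = 0.753609
E₀ = V₀·N(d₁) − D·e^(−rT)·N(d₂)
   = 163.4639·0.936440 − 67.7834·0.753609·0.487354 = 128.178962
B₀ = V₀ − E₀ = 163.4639 − 128.178962 = 35.284938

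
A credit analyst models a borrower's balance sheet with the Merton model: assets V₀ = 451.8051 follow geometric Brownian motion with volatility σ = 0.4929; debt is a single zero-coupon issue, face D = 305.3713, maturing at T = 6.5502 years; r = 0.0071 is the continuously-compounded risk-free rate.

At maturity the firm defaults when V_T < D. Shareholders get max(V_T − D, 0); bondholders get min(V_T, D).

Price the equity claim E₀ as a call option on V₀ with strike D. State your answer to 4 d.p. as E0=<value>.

d₁ = [ln(V₀/D) + (r + σ²/2)T] / (σ√T)
   = [ln(451.8051/305.3713) + (0.0071 + 0.5·0.4929²)·6.5502] / (0.4929·√6.5502)
   = [0.391722 + 0.842193] / 1.261497 = 0.978136
d₂ = d₁ − σ√T = 0.978136 − 1.261497 = -0.283360
N(d₁) = 0.835997,  N(d₂) = 0.388450,  e^(−rT) = 0.954558
E₀ = V₀·N(d₁) − D·e^(−rT)·N(d₂)
   = 451.8051·0.835997 − 305.3713·0.954558·0.388450 = 264.476274

E0=264.4763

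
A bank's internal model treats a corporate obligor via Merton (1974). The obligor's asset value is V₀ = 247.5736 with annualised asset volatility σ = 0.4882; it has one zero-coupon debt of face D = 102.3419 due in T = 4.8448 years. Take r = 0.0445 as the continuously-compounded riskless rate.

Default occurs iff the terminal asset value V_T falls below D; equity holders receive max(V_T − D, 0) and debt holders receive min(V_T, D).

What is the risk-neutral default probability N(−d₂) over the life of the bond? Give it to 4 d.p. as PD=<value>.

d₁ = [ln(V₀/D) + (r + σ²/2)T] / (σ√T)
   = [ln(247.5736/102.3419) + (0.0445 + 0.5·0.4882²)·4.8448] / (0.4882·√4.8448)
   = [0.883389 + 0.792947] / 1.074572 = 1.560002
d₂ = d₁ − σ√T = 1.560002 − 1.074572 = 0.485430
risk-neutral PD = N(−d₂) = N(-0.485430) = 0.313686

PD=0.3137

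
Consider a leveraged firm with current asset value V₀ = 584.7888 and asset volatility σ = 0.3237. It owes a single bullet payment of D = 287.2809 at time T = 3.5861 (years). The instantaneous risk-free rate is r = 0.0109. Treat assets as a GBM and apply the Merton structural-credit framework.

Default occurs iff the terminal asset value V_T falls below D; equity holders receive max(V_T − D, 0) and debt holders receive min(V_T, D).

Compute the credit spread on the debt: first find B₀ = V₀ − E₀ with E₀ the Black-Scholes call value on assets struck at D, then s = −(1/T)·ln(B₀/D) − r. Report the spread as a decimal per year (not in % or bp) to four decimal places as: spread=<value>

spread=0.0132

d₁ = [ln(V₀/D) + (r + σ²/2)T] / (σ√T)
   = [ln(584.7888/287.2809) + (0.0109 + 0.5·0.3237²)·3.5861] / (0.3237·√3.5861)
   = [0.710790 + 0.226967] / 0.612991 = 1.529807
d₂ = d₁ − σ√T = 1.529807 − 0.612991 = 0.916816
N(d₁) = 0.936968,  N(d₂) = 0.820381,  e^(−rT) = 0.961666
E₀ = V₀·N(d₁) − D·e^(−rT)·N(d₂)
   = 584.7888·0.936968 − 287.2809·0.961666·0.820381 = 321.283220
B₀ = V₀ − E₀ = 584.7888 − 321.283220 = 263.505580
spread = −(1/T)·ln(B₀/D) − r = −(1/3.5861)·ln(263.505580/287.2809) − 0.0109 = 0.01318910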